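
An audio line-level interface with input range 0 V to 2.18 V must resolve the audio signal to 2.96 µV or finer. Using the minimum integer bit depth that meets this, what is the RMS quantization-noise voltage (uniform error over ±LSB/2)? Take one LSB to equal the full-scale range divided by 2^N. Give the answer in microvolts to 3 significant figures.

0.600 µV

Range is 2.18 V.
Levels needed ≥ 2.18/2.96 µV = 736500. 2^20 = 1048576 suffices, so N_min = 20.
LSB = 2.18 V ÷ 2^20 = 2.18/1048576 V = 2.0790 µV.
σ_q = LSB/√12 = 2.0790 µV/3.4641 = 0.600 µV.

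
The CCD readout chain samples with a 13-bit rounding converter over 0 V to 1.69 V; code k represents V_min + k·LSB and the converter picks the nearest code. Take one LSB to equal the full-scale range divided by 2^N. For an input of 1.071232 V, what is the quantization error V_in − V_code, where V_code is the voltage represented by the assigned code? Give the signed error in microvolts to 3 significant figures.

−77.8 µV

Range is 1.69 V. LSB = 1.69 V / 2^13 ≈ 206.3 µV.
Position in LSBs: (1.071232 − (0)) × 8192/1.69 = 5192.6228; rounding gives k = 5193.
V_code = 0 + (5193/8192) × 1.69 = 1.071309814 V.
e = 1.071232 − (1.071309814) = −77.8 µV.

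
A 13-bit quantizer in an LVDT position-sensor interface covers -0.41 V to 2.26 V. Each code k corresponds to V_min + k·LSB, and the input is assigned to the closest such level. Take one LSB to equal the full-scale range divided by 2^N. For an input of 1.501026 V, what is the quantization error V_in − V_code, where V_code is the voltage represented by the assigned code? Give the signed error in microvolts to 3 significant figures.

+112 µV

Span: 2.26 V − (-0.41 V) = 2.67 V. LSB = 2.67 V / 2^13 ≈ 325.9 µV.
(1.501026 − (-0.41)) / LSB = 1.911026 × 8192/2.67 = 5863.3427. Nearest integer: k = 5863.
V_code = V_min + k × range/2^13 = -0.41 + 5863 × 2.67/8192 = 1.500914307 V.
Error = V_in − V_code = 1.501026 − (1.500914307) = +112 µV.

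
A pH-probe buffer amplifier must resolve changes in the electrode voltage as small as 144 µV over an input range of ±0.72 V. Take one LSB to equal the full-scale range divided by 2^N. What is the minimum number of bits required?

Range = 0.72 − (-0.72) = 1.44 V.
Levels needed ≥ 1.44/144 µV = 10000. 2^14 = 16384 suffices, so N_min = 14.

14 bits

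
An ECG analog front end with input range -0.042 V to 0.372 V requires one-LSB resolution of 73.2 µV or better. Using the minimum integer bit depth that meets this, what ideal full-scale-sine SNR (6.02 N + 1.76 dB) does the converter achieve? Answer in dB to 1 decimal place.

80.0 dB

The full-scale span is 0.372 − (-0.042) = 0.414 V.
Levels needed ≥ 0.414/73.2 µV = 5656. 2^13 = 8192 suffices, so N_min = 13.
6.02(13) + 1.76 = 80.02 dB.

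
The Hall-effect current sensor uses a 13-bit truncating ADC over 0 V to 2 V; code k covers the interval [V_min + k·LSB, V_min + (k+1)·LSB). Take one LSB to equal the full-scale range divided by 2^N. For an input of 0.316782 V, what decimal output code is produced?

V_FS = 2 V. LSB = 2 V / 2^13 ≈ 244.1 µV.
code = ⌊(V_in − V_min)/LSB⌋ = ⌊(V_in − V_min) × 2^13 / range⌋
     = ⌊(0.316782 − (0)) × 8192 / 2⌋ = ⌊0.316782 × 8192/2⌋
     = ⌊1297.539⌋ = 1297.

1297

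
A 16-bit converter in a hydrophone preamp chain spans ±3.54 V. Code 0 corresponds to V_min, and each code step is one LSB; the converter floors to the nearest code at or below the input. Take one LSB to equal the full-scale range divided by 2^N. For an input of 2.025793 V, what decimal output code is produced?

The full-scale span is 3.54 − (-3.54) = 7.08 V. LSB = 7.08 V / 2^16 ≈ 108.0 µV.
V_in − V_min = 2.025793 − (-3.54) = 5.565793 V.
Divide by LSB: 5.565793 × 65536/7.08 = 51519.7472.
Truncating gives code 51519.

51519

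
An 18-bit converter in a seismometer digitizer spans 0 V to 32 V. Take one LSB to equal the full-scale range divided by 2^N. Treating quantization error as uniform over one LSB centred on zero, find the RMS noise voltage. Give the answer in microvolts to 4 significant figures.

35.24 µV

Full-scale range = 32 V.
Step size = 32/262144 V = 122.070 µV.
For a uniform distribution on [−LSB/2, +LSB/2], V_rms = LSB/√12 = 122.070 µV/3.4641 = 35.24 µV.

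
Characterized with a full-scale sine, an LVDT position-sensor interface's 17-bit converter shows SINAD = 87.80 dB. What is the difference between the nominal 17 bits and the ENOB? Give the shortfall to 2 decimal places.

2.71 bits

ENOB = (SINAD − 1.76)/6.02 = (87.80 − 1.76)/6.02 = 14.2924 bits.
Lost resolution: 17 − 14.2924 = 2.7076 bits.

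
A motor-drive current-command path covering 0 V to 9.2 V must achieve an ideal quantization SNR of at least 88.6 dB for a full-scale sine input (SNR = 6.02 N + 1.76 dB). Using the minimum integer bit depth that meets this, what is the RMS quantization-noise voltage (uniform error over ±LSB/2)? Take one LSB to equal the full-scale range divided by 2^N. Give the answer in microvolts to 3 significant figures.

V_FS = 9.2 V.
N ≥ (88.6 − 1.76)/6.02 = 14.425 → N_min = 15.
One LSB is 9.2 V / 32768 = 280.76 µV.
RMS noise = LSB/√12 = 81.0 µV.

81.0 µV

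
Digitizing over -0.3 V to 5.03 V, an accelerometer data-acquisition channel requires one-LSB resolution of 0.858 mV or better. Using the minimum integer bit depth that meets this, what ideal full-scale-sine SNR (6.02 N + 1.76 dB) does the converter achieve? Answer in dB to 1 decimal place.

80.0 dB

Range = 5.03 − (-0.3) = 5.33 V.
Need 2^N ≥ 5.33 V / 0.858 mV = 6212 → N_min = 13.
SNR = 6.02 × 13 + 1.76 = 80.02 dB.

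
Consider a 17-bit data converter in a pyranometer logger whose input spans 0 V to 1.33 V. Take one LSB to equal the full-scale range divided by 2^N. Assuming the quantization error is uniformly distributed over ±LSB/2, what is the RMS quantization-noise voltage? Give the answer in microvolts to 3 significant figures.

2.93 µV

Range is 1.33 V.
Step size = 1.33/131072 V = 10.147 µV.
For a uniform distribution on [−LSB/2, +LSB/2], V_rms = LSB/√12 = 10.147 µV/3.4641 = 2.93 µV.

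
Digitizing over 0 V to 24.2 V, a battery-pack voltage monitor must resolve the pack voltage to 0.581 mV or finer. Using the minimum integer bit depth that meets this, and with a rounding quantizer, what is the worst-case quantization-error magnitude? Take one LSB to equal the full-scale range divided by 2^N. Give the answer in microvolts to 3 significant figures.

Full-scale range = 24.2 V.
24.2 V / 0.581 mV = 41650. Since 2^15 = 32768 and 2^16 = 65536, N = 16.
Step size = 24.2/65536 V = 369.26 µV.
|e|_max = LSB/2 = 185 µV.

185 µV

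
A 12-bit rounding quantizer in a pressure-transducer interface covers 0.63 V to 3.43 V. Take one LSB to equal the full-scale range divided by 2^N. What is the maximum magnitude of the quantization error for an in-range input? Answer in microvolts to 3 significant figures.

342 µV

Range = 3.43 − (0.63) = 2.8 V.
One LSB is 2.8 V / 4096 = 0.68359 mV.
A rounding quantizer has |error| ≤ LSB/2 = 342 µV.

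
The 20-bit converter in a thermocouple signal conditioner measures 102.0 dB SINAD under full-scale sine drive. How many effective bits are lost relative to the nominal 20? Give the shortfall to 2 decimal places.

3.35 bits

ENOB = (SINAD − 1.76)/6.02 = (102.0 − 1.76)/6.02 = 16.6512 bits.
Shortfall = 20 − 16.6512 = 3.3488 bits.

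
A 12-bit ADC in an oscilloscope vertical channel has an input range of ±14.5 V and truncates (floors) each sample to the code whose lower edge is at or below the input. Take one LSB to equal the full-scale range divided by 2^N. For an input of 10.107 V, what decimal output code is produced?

Range = 14.5 − (-14.5) = 29 V. LSB = 29 V / 2^12 ≈ 7.080 mV.
code = ⌊(V_in − V_min)/LSB⌋ = ⌊(V_in − V_min) × 2^12 / range⌋
     = ⌊(10.107 − (-14.5)) × 4096 / 29⌋ = ⌊24.607 × 4096/29⌋
     = ⌊3475.527⌋ = 3475.

3475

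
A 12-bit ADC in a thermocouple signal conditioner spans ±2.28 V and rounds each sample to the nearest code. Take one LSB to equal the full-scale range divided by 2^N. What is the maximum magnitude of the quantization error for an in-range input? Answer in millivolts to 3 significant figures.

Full-scale range = 2.28 V − (-2.28 V) = 4.56 V.
One LSB is 4.56 V / 4096 = 1.1133 mV.
A rounding quantizer has |error| ≤ LSB/2 = 0.557 mV.

0.557 mV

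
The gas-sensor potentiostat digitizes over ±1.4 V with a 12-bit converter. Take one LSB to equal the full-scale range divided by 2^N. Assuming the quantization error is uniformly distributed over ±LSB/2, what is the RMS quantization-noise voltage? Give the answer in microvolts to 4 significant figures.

197.3 µV

Span: 1.4 V − (-1.4 V) = 2.8 V.
One LSB is 2.8 V / 4096 = 0.683594 mV.
V_rms = LSB/√12 = 0.683594 mV / √12 = 197.3 µV.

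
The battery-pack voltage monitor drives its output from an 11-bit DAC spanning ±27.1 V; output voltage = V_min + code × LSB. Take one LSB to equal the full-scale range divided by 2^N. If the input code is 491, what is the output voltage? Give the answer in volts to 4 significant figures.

-14.11 V

Full-scale range = 27.1 V − (-27.1 V) = 54.2 V. LSB = 54.2 V / 2^11.
V_out = V_min + code × LSB = -27.1 V + 491 × 54.2 V / 2048
      = -27.1 V + 12.9942 V = -14.1058 V.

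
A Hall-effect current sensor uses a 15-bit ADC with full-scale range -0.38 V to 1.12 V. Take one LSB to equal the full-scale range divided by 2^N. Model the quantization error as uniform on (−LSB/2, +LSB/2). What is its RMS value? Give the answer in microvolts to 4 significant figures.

The full-scale span is 1.12 − (-0.38) = 1.5 V.
One LSB is 1.5 V / 32768 = 45.7764 µV.
V_rms = LSB/√12 = 45.7764 µV / √12 = 13.21 µV.

13.21 µV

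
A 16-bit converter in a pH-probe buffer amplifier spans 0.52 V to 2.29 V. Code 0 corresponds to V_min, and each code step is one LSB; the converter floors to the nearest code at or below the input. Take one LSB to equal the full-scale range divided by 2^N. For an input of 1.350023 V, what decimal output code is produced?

30732

Full-scale range = 2.29 V − (0.52 V) = 1.77 V. LSB = 1.77 V / 2^16 ≈ 27.01 µV.
code = ⌊(V_in − V_min)/LSB⌋ = ⌊(V_in − V_min) × 2^16 / range⌋
     = ⌊(1.350023 − (0.52)) × 65536 / 1.77⌋ = ⌊0.830023 × 65536/1.77⌋
     = ⌊30732.422⌋ = 30732.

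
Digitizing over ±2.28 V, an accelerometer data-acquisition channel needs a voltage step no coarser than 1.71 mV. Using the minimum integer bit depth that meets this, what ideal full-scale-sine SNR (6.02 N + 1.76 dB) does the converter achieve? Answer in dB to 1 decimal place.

74.0 dB

Full-scale range = 2.28 V − (-2.28 V) = 4.56 V.
Required number of levels: 4.56/1.71 mV = 2666.7; smallest N with 2^N ≥ that is 12.
Ideal SNR at N = 12: 6.02·12 + 1.76 = 74.0 dB.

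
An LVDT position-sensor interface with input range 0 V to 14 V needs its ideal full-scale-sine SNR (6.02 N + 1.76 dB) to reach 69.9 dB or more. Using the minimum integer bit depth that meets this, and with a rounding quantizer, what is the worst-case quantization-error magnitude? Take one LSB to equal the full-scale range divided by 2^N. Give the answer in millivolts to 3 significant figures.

1.71 mV

Full-scale range = 14 V.
Solving 6.02 N ≥ 69.9 − 1.76: N ≥ 11.319. Round up → N = 12.
One LSB is 14 V / 4096 = 3.4180 mV.
Half an LSB is 1.71 mV.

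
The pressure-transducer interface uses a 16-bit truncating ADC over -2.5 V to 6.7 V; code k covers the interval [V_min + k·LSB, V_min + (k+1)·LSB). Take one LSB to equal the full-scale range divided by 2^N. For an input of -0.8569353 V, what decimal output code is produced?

The full-scale span is 6.7 − (-2.5) = 9.2 V. LSB = 9.2 V / 2^16 ≈ 140.4 µV.
V_in − V_min = -0.8569353 − (-2.5) = 1.6430647 V.
Divide by LSB: 1.6430647 × 65536/9.2 = 11704.3357.
Truncating gives code 11704.

11704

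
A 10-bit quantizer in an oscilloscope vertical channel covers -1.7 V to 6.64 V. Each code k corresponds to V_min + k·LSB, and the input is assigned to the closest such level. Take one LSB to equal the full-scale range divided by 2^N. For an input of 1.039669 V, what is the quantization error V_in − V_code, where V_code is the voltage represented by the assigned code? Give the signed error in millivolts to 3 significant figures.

The full-scale span is 6.64 − (-1.7) = 8.34 V. LSB = 8.34 V / 2^10 ≈ 8.145 mV.
(V_in − V_min)/LSB = (1.039669 − (-1.7)) × 1024/8.34 = 336.3814 → nearest code k = 336.
V_code = -1.7 + (336/1024) × 8.34 = 1.036562500 V.
V_in − V_code = 1.039669 − (1.036562500) = +3.11 mV.

+3.11 mV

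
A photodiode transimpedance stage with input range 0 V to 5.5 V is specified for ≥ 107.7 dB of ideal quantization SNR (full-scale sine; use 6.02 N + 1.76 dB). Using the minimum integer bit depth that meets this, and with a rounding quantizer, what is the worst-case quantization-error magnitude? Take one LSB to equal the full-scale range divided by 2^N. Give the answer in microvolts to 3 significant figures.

10.5 µV

Span = 5.5 V.
Solving 6.02 N ≥ 107.7 − 1.76: N ≥ 17.598. Round up → N = 18.
Step size = 5.5/262144 V = 20.981 µV.
|e|_max = LSB/2 = 10.5 µV.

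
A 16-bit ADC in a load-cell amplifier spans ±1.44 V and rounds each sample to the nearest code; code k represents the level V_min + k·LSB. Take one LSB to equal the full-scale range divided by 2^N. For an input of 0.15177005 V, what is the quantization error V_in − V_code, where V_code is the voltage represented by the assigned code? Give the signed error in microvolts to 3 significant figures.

−17.1 µV

Full-scale range = 1.44 V − (-1.44 V) = 2.88 V. LSB = 2.88 V / 2^16 ≈ 43.95 µV.
Position in LSBs: (0.15177005 − (-1.44)) × 65536/2.88 = 36221.6118; rounding gives k = 36222.
Reconstructed level: -1.44 + 36222 × 2.88/65536 V = 0.15178710938 V.
Error = V_in − V_code = 0.15177005 − (0.15178710938) = −17.1 µV.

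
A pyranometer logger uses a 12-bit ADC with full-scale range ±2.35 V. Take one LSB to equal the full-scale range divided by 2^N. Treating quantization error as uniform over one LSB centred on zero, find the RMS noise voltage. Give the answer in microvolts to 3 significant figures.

The full-scale span is 2.35 − (-2.35) = 4.7 V.
Step size = 4.7/4096 V = 1.1475 mV.
For a uniform distribution on [−LSB/2, +LSB/2], V_rms = LSB/√12 = 1.1475 mV/3.4641 = 331 µV.

331 µV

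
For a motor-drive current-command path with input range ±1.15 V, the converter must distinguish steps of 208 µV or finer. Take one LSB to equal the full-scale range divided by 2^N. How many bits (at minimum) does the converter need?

14 bits

Full-scale range = 1.15 V − (-1.15 V) = 2.3 V.
Required number of levels: 2.3/208 µV = 11058; smallest N with 2^N ≥ that is 14.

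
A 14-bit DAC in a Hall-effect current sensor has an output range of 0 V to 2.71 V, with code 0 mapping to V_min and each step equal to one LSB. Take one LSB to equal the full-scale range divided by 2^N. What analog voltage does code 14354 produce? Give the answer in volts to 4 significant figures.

2.374 V

V_FS = 2.71 V. LSB = 2.71 V / 2^14.
V_out = V_min + code × LSB = 0 V + 14354 × 2.71 V / 16384
      = 0 + 2.37423 = 2.37423 V.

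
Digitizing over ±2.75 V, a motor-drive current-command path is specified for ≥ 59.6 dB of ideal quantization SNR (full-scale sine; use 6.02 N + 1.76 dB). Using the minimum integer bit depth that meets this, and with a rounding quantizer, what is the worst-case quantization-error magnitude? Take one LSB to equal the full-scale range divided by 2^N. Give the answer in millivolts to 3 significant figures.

Span: 2.75 V − (-2.75 V) = 5.5 V.
N ≥ (59.6 − 1.76)/6.02 = 9.608 → N_min = 10.
LSB = 5.5 V ÷ 2^10 = 5.5/1024 V = 5.3711 mV.
|e|_max = LSB/2 = 2.69 mV.

2.69 mV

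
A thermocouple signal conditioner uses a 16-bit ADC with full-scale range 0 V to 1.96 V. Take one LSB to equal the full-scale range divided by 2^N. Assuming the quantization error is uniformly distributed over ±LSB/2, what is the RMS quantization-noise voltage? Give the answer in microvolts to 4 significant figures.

8.633 µV

Span = 1.96 V.
LSB = 1.96 V / 2^16 = 29.9072 µV.
V_rms = LSB/√12 = 29.9072 µV / √12 = 8.633 µV.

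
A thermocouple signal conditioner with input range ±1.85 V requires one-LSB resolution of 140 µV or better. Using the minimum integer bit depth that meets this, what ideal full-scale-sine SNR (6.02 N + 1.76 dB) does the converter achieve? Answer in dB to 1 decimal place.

92.1 dB

Span: 1.85 V − (-1.85 V) = 3.7 V.
Levels needed ≥ 3.7/140 µV = 26430. 2^15 = 32768 suffices, so N_min = 15.
Ideal SNR at N = 15: 6.02·15 + 1.76 = 92.1 dB.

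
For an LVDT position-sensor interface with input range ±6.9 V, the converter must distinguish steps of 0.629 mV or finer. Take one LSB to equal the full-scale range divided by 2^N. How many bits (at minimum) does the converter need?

15 bits

The full-scale span is 6.9 − (-6.9) = 13.8 V.
Need 2^N ≥ 13.8 V / 0.629 mV = 21940 → N_min = 15.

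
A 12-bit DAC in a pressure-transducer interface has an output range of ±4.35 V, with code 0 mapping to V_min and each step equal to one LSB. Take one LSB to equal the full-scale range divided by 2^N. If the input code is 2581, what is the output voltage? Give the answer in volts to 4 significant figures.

1.132 V

Span: 4.35 V − (-4.35 V) = 8.7 V. LSB = 8.7 V / 2^12.
Output = V_min + (2581/4096) × range = -4.35 + 0.630127 × 8.7 V
      = -4.35 + 5.48210 = 1.13210 V.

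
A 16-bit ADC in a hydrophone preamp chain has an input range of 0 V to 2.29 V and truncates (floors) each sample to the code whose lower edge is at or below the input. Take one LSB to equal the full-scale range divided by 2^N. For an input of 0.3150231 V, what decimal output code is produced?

V_FS = 2.29 V. LSB = 2.29 V / 2^16 ≈ 34.94 µV.
(V_in − V_min) × 2^16/range = (0.3150231 − (0)) × 65536/2.29 = 9015.438.
Floor → code = 9015.

9015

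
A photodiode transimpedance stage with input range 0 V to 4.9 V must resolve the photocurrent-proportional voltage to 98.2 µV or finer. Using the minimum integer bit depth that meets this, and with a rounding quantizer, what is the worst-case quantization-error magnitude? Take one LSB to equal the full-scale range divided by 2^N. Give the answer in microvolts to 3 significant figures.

37.4 µV

Full-scale range = 4.9 V.
Need 2^N ≥ 4.9 V / 98.2 µV = 49900 → N_min = 16.
LSB = 4.9 V ÷ 2^16 = 4.9/65536 V = 74.768 µV.
Max error for round-to-nearest is LSB/2 = 37.4 µV.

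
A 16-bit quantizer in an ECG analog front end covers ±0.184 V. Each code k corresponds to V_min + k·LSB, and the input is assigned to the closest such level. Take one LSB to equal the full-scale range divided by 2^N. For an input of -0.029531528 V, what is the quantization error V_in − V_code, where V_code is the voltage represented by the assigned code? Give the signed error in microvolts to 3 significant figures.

−1.01 µV

The full-scale span is 0.184 − (-0.184) = 0.368 V. LSB = 0.368 V / 2^16 ≈ 5.615 µV.
Position in LSBs: (-0.029531528 − (-0.184)) × 65536/0.368 = 27508.8201; rounding gives k = 27509.
V_code = -0.184 + (27509/65536) × 0.368 = -0.029530517578 V.
V_in − V_code = -0.029531528 − (-0.029530517578) = −1.01 µV.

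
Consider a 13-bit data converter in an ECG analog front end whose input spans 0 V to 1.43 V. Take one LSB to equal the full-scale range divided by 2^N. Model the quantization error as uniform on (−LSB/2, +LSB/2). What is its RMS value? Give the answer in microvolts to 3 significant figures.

50.4 µV

V_FS = 1.43 V.
One LSB is 1.43 V / 8192 = 174.56 µV.
For a uniform distribution on [−LSB/2, +LSB/2], V_rms = LSB/√12 = 174.56 µV/3.4641 = 50.4 µV.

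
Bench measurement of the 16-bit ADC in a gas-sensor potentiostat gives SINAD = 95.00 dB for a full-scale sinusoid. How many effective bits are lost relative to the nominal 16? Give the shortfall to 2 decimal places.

ENOB = (SINAD − 1.76)/6.02 = (95.00 − 1.76)/6.02 = 15.4884 bits.
Shortfall = 16 − 15.4884 = 0.5116 bits.

0.51 bits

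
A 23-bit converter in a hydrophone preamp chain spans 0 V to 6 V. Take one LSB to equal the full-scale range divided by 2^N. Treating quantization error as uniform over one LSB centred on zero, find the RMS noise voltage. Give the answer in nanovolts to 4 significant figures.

206.5 nV

Full-scale range = 6 V.
LSB = 6 V ÷ 2^23 = 6/8388608 V = 0.715256 µV.
σ_q = LSB/√12 = 0.715256 µV/3.4641 = 206.5 nV.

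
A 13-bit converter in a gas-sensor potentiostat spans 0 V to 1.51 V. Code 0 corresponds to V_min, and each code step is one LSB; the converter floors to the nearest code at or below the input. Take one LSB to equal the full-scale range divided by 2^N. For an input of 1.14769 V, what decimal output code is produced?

Span = 1.51 V. LSB = 1.51 V / 2^13 ≈ 184.3 µV.
(V_in − V_min) × 2^13/range = (1.14769 − (0)) × 8192/1.51 = 6226.408.
Floor → code = 6226.

6226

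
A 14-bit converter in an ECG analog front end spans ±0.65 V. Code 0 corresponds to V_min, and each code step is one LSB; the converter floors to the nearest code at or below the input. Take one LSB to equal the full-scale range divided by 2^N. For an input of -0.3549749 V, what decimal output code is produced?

3718

The full-scale span is 0.65 − (-0.65) = 1.3 V. LSB = 1.3 V / 2^14 ≈ 79.35 µV.
(V_in − V_min) × 2^14/range = (-0.3549749 − (-0.65)) × 16384/1.3 = 3718.224.
Floor → code = 3718.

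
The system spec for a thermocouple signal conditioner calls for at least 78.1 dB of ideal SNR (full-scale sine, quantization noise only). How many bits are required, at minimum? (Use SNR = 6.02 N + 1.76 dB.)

13 bits

N ≥ (78.1 − 1.76)/6.02 = 12.681 → N_min = 13.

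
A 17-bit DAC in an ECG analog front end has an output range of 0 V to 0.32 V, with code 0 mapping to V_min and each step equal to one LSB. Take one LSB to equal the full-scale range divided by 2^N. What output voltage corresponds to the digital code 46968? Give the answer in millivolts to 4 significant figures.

Range is 0.32 V. LSB = 0.32 V / 2^17.
V_out = 0 + 46968 × (0.32/131072) V
      = 0 + 0.114668 = 0.114668 V.

114.7 mV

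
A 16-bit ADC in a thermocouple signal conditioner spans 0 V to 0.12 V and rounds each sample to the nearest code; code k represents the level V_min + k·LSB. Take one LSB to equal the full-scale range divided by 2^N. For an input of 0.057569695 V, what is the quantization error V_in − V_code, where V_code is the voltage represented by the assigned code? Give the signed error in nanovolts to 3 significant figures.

V_FS = 0.12 V. LSB = 0.12 V / 2^16 ≈ 1.831 µV.
(0.057569695 − (0)) / LSB = 0.057569695 × 65536/0.12 = 31440.7294. Nearest integer: k = 31441.
V_code = V_min + k × range/2^16 = 0 + 31441 × 0.12/65536 = 0.057570190430 V.
Error = V_in − V_code = 0.057569695 − (0.057570190430) = −495 nV.

−495 nV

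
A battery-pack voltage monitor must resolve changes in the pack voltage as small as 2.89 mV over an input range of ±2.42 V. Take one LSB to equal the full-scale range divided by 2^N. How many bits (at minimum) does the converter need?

Span: 2.42 V − (-2.42 V) = 4.84 V.
Levels needed ≥ 4.84/2.89 mV = 1675. 2^11 = 2048 suffices, so N_min = 11.

11 bits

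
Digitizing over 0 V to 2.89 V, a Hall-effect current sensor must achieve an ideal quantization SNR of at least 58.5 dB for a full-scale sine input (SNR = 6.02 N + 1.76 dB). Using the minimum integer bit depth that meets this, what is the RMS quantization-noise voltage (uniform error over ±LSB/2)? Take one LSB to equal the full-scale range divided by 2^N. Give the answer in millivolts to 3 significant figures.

0.815 mV

Range is 2.89 V.
N ≥ (58.5 − 1.76)/6.02 = 9.425 → N_min = 10.
LSB = 2.89 V / 2^10 = 2.8223 mV.
V_rms = LSB/√12 = 0.815 mV.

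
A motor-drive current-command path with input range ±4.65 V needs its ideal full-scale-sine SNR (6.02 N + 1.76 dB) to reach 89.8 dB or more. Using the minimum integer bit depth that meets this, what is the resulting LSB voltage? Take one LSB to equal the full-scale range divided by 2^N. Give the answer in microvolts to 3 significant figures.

Full-scale range = 4.65 V − (-4.65 V) = 9.3 V.
Required N = ⌈(89.8 − 1.76)/6.02⌉ = ⌈14.625⌉ = 15.
Step size = 9.3/32768 V = 284 µV.

284 µV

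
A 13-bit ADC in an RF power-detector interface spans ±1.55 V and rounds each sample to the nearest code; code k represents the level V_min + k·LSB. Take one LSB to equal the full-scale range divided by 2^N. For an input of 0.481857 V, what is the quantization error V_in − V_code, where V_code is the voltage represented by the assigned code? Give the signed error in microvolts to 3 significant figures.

Range = 1.55 − (-1.55) = 3.1 V. LSB = 3.1 V / 2^13 ≈ 378.4 µV.
(0.481857 − (-1.55)) / LSB = 2.031857 × 8192/3.1 = 5369.3460. Nearest integer: k = 5369.
V_code = -1.55 + (5369/8192) × 3.1 = 0.4817260742 V.
e = 0.481857 − (0.4817260742) = +131 µV.

+131 µV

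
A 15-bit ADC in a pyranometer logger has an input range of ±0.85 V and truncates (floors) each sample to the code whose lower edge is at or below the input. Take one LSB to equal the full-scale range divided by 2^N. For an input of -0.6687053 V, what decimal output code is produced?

Span: 0.85 V − (-0.85 V) = 1.7 V. LSB = 1.7 V / 2^15 ≈ 51.88 µV.
(V_in − V_min) × 2^15/range = (-0.6687053 − (-0.85)) × 32768/1.7 = 3494.509.
Floor → code = 3494.

3494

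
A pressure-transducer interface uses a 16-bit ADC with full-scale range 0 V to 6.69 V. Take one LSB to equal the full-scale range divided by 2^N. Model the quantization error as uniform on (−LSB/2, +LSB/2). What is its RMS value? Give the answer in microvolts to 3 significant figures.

29.5 µV

Range is 6.69 V.
LSB = 6.69 V ÷ 2^16 = 6.69/65536 V = 102.08 µV.
σ_q = LSB/√12 = 102.08 µV/3.4641 = 29.5 µV.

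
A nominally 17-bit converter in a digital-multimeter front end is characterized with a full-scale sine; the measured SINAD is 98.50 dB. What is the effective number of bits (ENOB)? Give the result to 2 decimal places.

16.07 bits

ENOB = (SINAD − 1.76) / 6.02 = (98.50 − 1.76) / 6.02 = 96.74 / 6.02 = 16.0698.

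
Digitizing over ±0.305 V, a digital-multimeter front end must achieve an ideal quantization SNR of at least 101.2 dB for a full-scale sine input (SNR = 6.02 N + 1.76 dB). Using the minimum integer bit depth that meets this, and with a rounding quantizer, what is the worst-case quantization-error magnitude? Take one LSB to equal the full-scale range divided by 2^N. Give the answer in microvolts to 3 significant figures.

The full-scale span is 0.305 − (-0.305) = 0.61 V.
Required N = ⌈(101.2 − 1.76)/6.02⌉ = ⌈16.518⌉ = 17.
One LSB is 0.61 V / 131072 = 4.6539 µV.
|e|_max = LSB/2 = 2.33 µV.

2.33 µV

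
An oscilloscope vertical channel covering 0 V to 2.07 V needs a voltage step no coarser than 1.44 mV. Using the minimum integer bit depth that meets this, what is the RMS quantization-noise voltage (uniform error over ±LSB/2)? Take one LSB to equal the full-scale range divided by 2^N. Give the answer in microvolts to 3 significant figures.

292 µV

Range is 2.07 V.
Need 2^N ≥ 2.07 V / 1.44 mV = 1438 → N_min = 11.
Step size = 2.07/2048 V = 1.0107 mV.
σ_q = LSB/√12 = 1.0107 mV/3.4641 = 292 µV.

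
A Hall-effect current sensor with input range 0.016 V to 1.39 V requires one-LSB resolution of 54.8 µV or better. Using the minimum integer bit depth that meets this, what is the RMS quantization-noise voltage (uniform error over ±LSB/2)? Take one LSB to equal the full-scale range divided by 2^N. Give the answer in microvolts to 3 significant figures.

Span: 1.39 V − (0.016 V) = 1.374 V.
Required number of levels: 1.374/54.8 µV = 25073; smallest N with 2^N ≥ that is 15.
LSB = 1.374 V ÷ 2^15 = 1.374/32768 V = 41.931 µV.
V_rms = LSB/√12 = 12.1 µV.

12.1 µV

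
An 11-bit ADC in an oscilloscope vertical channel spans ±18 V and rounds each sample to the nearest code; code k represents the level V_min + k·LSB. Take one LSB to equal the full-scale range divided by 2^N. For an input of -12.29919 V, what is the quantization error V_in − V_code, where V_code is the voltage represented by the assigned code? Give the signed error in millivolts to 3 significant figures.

The full-scale span is 18 − (-18) = 36 V. LSB = 36 V / 2^11 ≈ 17.58 mV.
(V_in − V_min)/LSB = (-12.29919 − (-18)) × 2048/36 = 324.3127 → nearest code k = 324.
V_code = -18 + (324/2048) × 36 = -12.30468750 V.
e = -12.29919 − (-12.30468750) = +5.50 mV.

+5.50 mV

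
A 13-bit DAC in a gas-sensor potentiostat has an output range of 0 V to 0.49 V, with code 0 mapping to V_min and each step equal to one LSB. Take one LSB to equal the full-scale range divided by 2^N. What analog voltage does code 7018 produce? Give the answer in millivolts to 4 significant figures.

419.8 mV

V_FS = 0.49 V. LSB = 0.49 V / 2^13.
V_out = 0 + 7018 × (0.49/8192) V
      = 0 + 0.419778 = 0.419778 V.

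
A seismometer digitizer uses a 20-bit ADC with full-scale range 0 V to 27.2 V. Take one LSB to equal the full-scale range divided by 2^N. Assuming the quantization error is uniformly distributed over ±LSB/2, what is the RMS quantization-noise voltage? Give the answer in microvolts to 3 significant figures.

Span = 27.2 V.
One LSB is 27.2 V / 1048576 = 25.940 µV.
For a uniform distribution on [−LSB/2, +LSB/2], V_rms = LSB/√12 = 25.940 µV/3.4641 = 7.49 µV.

7.49 µV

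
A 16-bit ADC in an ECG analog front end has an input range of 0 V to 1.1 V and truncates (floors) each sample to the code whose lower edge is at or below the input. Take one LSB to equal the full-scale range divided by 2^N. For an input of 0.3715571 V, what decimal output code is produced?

Span = 1.1 V. LSB = 1.1 V / 2^16 ≈ 16.78 µV.
code = ⌊(V_in − V_min)/LSB⌋ = ⌊(V_in − V_min) × 2^16 / range⌋
     = ⌊(0.3715571 − (0)) × 65536 / 1.1⌋ = ⌊0.3715571 × 65536/1.1⌋
     = ⌊22136.696⌋ = 22136.

22136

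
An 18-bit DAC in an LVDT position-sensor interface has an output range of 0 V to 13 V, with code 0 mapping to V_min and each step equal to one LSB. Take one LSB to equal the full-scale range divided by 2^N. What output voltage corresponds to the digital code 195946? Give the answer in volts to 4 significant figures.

9.717 V

Span = 13 V. LSB = 13 V / 2^18.
V_out = 0 + 195946 × (13/262144) V
      = 0 V + 9.71717 V = 9.71717 V.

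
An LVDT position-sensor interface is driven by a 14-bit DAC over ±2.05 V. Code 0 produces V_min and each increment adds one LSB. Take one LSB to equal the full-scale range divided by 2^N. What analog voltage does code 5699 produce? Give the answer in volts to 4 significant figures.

-0.6239 V

Span: 2.05 V − (-2.05 V) = 4.1 V. LSB = 4.1 V / 2^14.
V_out = V_min + code × LSB = -2.05 V + 5699 × 4.1 V / 16384
      = -2.05 V + 1.42614 V = -0.623859 V.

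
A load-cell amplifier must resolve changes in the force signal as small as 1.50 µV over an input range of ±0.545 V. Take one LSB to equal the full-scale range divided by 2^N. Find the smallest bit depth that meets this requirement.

Range = 0.545 − (-0.545) = 1.09 V.
1.09 V / 1.50 µV = 726700. Since 2^19 = 524288 and 2^20 = 1048576, N = 20.

20 bits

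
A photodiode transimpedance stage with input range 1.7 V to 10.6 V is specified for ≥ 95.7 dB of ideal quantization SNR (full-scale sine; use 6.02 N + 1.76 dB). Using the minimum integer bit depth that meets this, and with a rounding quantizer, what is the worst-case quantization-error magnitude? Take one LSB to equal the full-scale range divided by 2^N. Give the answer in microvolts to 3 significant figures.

Span: 10.6 V − (1.7 V) = 8.9 V.
Solving 6.02 N ≥ 95.7 − 1.76: N ≥ 15.605. Round up → N = 16.
Step size = 8.9/65536 V = 135.80 µV.
|e|_max = LSB/2 = 67.9 µV.

67.9 µV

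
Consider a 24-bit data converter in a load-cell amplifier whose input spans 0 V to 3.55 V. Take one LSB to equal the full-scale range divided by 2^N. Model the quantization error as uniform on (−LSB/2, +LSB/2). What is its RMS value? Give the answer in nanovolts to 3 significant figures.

61.1 nV

Span = 3.55 V.
Step size = 3.55/16777216 V = 211.60 nV.
V_rms = LSB/√12 = 211.60 nV / √12 = 61.1 nV.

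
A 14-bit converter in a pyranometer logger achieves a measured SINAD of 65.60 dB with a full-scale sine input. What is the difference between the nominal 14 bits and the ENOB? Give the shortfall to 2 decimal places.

3.40 bits

ENOB = (SINAD − 1.76)/6.02 = (65.60 − 1.76)/6.02 = 10.6047 bits.
Lost resolution: 14 − 10.6047 = 3.3953 bits.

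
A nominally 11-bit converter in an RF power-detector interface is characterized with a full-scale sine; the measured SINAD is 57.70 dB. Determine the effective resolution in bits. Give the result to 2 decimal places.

9.29 bits

ENOB = (57.70 − 1.76)/6.02 = 9.2924 bits.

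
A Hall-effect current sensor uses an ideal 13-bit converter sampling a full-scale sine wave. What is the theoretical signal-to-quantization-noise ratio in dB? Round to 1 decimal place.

80.0 dB

6.02(13) + 1.76 = 78.26 + 1.76 = 80.02 dB.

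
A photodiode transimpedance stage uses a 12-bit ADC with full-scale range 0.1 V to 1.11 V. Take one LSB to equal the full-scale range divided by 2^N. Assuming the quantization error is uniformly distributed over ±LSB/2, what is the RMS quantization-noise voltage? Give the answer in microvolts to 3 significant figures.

71.2 µV

Span: 1.11 V − (0.1 V) = 1.01 V.
LSB = 1.01 V / 2^12 = 246.58 µV.
σ_q = LSB/√12 = 246.58 µV/3.4641 = 71.2 µV.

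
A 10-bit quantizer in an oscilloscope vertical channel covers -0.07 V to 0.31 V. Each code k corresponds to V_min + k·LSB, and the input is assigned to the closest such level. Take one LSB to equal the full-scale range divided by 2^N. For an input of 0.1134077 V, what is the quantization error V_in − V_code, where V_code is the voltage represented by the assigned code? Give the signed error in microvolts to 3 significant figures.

+87.4 µV

Span: 0.31 V − (-0.07 V) = 0.38 V. LSB = 0.38 V / 2^10 ≈ 371.1 µV.
(0.1134077 − (-0.07)) / LSB = 0.1834077 × 1024/0.38 = 494.2355. Nearest integer: k = 494.
V_code = -0.07 + (494/1024) × 0.38 = 0.1133203125 V.
Error = V_in − V_code = 0.1134077 − (0.1133203125) = +87.4 µV.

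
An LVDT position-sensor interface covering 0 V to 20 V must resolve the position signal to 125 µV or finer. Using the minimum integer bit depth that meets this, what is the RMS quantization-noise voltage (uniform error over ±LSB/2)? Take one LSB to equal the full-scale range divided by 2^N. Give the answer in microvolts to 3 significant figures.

Range is 20 V.
Required number of levels: 20/125 µV = 160000; smallest N with 2^N ≥ that is 18.
Step size = 20/262144 V = 76.294 µV.
RMS noise = LSB/√12 = 22.0 µV.

22.0 µV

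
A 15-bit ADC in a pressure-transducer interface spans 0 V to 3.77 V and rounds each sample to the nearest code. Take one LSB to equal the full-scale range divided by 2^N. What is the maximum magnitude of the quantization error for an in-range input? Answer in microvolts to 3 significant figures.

57.5 µV

Range is 3.77 V.
Step size = 3.77/32768 V = 115.05 µV.
|e|_max = LSB/2 = 57.5 µV.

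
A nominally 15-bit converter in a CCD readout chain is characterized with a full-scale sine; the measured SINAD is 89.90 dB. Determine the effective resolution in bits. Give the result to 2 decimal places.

ENOB = (89.90 − 1.76)/6.02 = 14.6412 bits.

14.64 bits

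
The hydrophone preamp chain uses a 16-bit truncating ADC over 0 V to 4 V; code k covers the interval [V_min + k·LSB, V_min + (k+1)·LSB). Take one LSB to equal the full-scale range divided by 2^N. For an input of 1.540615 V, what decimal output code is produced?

25241

V_FS = 4 V. LSB = 4 V / 2^16 ≈ 61.04 µV.
V_in − V_min = 1.540615 − (0) = 1.540615 V.
Divide by LSB: 1.540615 × 65536/4 = 25241.4362.
Truncating gives code 25241.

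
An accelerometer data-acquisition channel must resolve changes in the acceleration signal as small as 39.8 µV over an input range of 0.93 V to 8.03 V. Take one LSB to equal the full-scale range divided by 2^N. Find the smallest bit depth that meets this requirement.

18 bits

The full-scale span is 8.03 − (0.93) = 7.1 V.
Need 2^N ≥ 7.1 V / 39.8 µV = 178400 → N_min = 18.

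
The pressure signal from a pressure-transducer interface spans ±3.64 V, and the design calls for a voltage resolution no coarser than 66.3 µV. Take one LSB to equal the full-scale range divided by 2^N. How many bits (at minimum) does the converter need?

17 bits

Range = 3.64 − (-3.64) = 7.28 V.
Need 2^N ≥ 7.28 V / 66.3 µV = 109800 → N_min = 17.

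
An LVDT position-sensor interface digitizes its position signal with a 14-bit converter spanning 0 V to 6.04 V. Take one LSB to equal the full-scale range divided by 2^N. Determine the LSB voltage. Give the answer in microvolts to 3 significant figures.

369 µV

Range is 6.04 V.
Number of codes = 2^14 = 16384.
One LSB is 6.04 V / 16384 = 369 µV.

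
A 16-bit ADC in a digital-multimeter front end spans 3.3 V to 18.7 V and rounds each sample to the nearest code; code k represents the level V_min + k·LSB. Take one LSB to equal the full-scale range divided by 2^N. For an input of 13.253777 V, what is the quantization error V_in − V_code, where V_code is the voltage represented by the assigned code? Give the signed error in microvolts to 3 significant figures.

+32.5 µV

The full-scale span is 18.7 − (3.3) = 15.4 V. LSB = 15.4 V / 2^16 ≈ 235.0 µV.
Position in LSBs: (13.253777 − (3.3)) × 65536/15.4 = 42359.1383; rounding gives k = 42359.
V_code = 3.3 + (42359/65536) × 15.4 = 13.253744507 V.
V_in − V_code = 13.253777 − (13.253744507) = +32.5 µV.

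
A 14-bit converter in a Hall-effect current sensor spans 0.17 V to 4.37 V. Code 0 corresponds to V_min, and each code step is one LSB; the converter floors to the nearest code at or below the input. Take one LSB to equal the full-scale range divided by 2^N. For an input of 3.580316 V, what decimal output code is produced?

Full-scale range = 4.37 V − (0.17 V) = 4.2 V. LSB = 4.2 V / 2^14 ≈ 256.3 µV.
V_in − V_min = 3.580316 − (0.17) = 3.410316 V.
Divide by LSB: 3.410316 × 16384/4.2 = 13303.4803.
Truncating gives code 13303.

13303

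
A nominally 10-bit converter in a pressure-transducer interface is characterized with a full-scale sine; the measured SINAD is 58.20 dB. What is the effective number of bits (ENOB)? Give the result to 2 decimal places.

9.38 bits

ENOB = (58.20 − 1.76)/6.02 = 9.3754 bits.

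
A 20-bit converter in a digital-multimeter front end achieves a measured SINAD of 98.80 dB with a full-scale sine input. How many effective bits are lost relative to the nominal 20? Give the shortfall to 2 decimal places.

N_eff = (98.80 − 1.76)/6.02 = 16.1196 bits.
20 − 16.1196 = 3.88 bits below nominal.

3.88 bits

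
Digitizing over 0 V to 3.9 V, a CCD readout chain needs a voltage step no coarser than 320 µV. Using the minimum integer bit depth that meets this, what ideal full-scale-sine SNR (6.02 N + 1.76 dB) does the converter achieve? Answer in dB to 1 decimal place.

Span = 3.9 V.
3.9 V / 320 µV = 12190. Since 2^13 = 8192 and 2^14 = 16384, N = 14.
Ideal SNR at N = 14: 6.02·14 + 1.76 = 86.0 dB.

86.0 dB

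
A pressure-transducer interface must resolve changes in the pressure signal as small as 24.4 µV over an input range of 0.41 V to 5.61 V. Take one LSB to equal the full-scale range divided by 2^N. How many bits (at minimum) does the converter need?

18 bits

Span: 5.61 V − (0.41 V) = 5.2 V.
Levels needed ≥ 5.2/24.4 µV = 213100. 2^18 = 262144 suffices, so N_min = 18.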